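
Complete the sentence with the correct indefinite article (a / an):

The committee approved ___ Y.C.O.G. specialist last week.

a

The indefinite article is chosen by the initial *sound* of the following word, not its spelling.
The initialism *Y.C.O.G.* is read letter by letter; the first letter, Y, is pronounced /waɪ/, which begins with a consonant sound.
So the article is *a*: The committee approved a Y.C.O.G. specialist last week.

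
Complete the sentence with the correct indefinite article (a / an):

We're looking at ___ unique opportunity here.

a

The indefinite article is chosen by the initial *sound* of the following word, not its spelling.
*unique* begins with the sound /juː/ (u pronounced /juː/) — a consonant sound.
So the article is *a*: We're looking at a unique opportunity here.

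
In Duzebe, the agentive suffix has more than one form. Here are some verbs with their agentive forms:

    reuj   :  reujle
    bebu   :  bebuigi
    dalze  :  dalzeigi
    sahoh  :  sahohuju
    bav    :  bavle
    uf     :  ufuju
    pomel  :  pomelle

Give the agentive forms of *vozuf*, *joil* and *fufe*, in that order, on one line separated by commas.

vozufuju, joille, fufeigi

The pattern is voicing of the final sound: -uju when the stem ends in a voiceless consonant (*sahoh*, *uf*); -le when the stem ends in a voiced consonant (*reuj*, *bav*, *pomel*); -igi when the stem ends in a vowel (*bebu*, *dalze*).
*vozuf*: final sound = /f/, a voiceless consonant → -uju → *vozufuju*.
The final sound of *joil* is /l/, which is a voiced consonant, so the suffix is -le, giving *joille*.
*fufe* — final sound /e/ (a vowel) → -igi → *fufeigi*.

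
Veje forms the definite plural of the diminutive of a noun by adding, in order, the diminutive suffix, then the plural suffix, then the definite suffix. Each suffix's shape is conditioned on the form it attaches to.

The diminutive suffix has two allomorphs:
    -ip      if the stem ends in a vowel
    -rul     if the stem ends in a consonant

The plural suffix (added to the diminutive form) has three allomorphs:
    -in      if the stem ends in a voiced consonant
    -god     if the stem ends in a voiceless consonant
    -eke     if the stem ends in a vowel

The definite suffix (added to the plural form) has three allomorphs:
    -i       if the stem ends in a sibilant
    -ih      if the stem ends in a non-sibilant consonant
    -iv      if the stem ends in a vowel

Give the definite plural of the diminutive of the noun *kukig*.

kukigrulinih

Since the final sound of *kukig* is /g/ (a consonant), it takes -rul, giving *kukigrul*.
The diminutive form *kukigrul* — final sound /l/ (a voiced consonant) → -in → *kukigrulin*.
The plural form *kukigrulin* — final sound /n/ (a non-sibilant consonant) → -ih → *kukigrulinih*.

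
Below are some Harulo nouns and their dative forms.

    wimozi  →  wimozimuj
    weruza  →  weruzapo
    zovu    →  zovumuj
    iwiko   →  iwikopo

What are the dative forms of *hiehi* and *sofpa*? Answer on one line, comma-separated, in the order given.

hiehimuj, sofpapo

The suffix is conditioned by the last vowel: -muj when the last vowel of the stem is a high vowel (*wimozi*, *zovu*); -po when the last vowel of the stem is a non-high vowel (*weruza*, *iwiko*).
*hiehi* — last vowel /i/ (a high vowel) → -muj → *hiehimuj*.
The last vowel of *sofpa* is /a/, which is a non-high vowel, so the suffix is -po, giving *sofpapo*.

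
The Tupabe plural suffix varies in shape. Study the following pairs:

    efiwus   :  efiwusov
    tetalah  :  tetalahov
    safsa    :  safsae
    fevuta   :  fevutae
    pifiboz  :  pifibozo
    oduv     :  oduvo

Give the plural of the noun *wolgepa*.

Looking at the final sound of each stem: -ov when the stem ends in a voiceless consonant (*efiwus*, *tetalah*); -o when the stem ends in a voiced consonant (*pifiboz*, *oduv*); -e when the stem ends in a vowel (*safsa*, *fevuta*).
The final sound of *wolgepa* is /a/, which is a vowel, so the suffix is -e, giving *wolgepae*.

wolgepae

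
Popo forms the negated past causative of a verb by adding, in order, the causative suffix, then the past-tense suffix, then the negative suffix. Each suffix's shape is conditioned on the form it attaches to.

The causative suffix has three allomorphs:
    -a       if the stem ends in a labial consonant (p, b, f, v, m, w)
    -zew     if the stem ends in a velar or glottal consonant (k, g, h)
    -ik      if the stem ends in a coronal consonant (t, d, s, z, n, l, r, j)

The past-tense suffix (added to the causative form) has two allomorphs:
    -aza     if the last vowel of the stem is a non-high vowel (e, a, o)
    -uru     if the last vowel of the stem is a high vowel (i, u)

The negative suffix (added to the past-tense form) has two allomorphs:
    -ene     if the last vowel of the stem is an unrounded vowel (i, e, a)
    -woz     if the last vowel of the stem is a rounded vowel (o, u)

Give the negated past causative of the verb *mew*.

mewaazaene

The final consonant of *mew* is /w/, which is labial, so the causative suffix is -a, giving *mewa*.
The last vowel of the causative form *mewa* is /a/, which is a non-high vowel, so the past-tense suffix is -aza, giving *mewaaza*.
The past-tense form *mewaaza* — last vowel /a/ (an unrounded vowel) → -ene → *mewaazaene*.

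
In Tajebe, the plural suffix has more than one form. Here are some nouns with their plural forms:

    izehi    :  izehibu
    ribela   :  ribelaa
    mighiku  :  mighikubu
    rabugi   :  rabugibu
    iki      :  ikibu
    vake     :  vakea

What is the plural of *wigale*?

wigalea

The suffix is conditioned by the last vowel: -bu when the last vowel of the stem is a high vowel (*izehi*, *mighiku*, *rabugi*, *iki*); -a when the last vowel of the stem is a non-high vowel (*ribela*, *vake*).
The last vowel of *wigale* is /e/, which is a non-high vowel, so the suffix is -a, giving *wigalea*.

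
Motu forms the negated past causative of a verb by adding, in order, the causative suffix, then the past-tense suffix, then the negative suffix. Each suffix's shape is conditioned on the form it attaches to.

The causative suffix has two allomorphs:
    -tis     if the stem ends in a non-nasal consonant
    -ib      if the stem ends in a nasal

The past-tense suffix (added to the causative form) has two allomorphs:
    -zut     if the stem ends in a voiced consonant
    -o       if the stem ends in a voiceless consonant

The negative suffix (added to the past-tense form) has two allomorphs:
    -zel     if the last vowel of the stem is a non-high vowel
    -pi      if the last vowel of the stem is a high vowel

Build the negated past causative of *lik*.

liktisozel

*lik* — final consonant /k/ (non-nasal) → -tis → *liktis*.
The final consonant of the causative form *liktis* is /s/, which is voiceless, so the past-tense suffix is -o, giving *liktiso*.
Since the last vowel of the past-tense form *liktiso* is /o/ (a non-high vowel), it takes -zel, giving *liktisozel*.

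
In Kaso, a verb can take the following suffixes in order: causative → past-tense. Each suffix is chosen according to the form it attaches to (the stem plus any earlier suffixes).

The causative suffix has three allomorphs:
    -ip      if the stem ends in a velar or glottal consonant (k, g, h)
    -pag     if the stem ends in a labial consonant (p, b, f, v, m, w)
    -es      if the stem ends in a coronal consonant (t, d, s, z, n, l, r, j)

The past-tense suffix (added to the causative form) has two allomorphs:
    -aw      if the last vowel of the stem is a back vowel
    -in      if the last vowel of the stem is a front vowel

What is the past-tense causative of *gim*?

gimpagaw

The final consonant of *gim* is /m/, which is labial, so the causative suffix is -pag, giving *gimpag*.
The causative form *gimpag*: last vowel = /a/, a back vowel → -aw → *gimpagaw*.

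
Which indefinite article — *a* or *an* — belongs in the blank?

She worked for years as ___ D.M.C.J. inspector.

The indefinite article is chosen by the initial *sound* of the following word, not its spelling.
The initialism *D.M.C.J.* is read letter by letter; the first letter, D, is pronounced /diː/, which begins with a consonant sound.
So the article is *a*: She worked for years as a D.M.C.J. inspector.

a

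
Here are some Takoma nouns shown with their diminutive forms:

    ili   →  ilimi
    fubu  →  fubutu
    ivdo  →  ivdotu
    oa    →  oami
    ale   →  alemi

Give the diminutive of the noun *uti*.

The suffix is conditioned by the last vowel: -tu when the last vowel of the stem is a rounded vowel (*fubu*, *ivdo*); -mi when the last vowel of the stem is an unrounded vowel (*ili*, *oa*, *ale*).
The last vowel of *uti* is /i/, which is an unrounded vowel, so the suffix is -mi, giving *utimi*.

utimi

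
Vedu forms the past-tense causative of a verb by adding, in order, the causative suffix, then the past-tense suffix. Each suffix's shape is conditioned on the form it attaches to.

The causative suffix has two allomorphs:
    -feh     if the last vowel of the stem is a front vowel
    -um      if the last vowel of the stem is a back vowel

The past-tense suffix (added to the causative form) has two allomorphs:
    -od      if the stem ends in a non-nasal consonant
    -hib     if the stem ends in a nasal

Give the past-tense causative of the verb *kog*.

Since the last vowel of *kog* is /o/ (a back vowel), it takes -um, giving *kogum*.
The causative form *kogum*: final consonant = /m/, a nasal → -hib → *kogumhib*.

kogumhib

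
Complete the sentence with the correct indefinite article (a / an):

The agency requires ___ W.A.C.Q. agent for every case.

a

The indefinite article is chosen by the initial *sound* of the following word, not its spelling.
The initialism *W.A.C.Q.* is read letter by letter; the first letter, W, is pronounced /ˈdʌbəl.juː/, which begins with a consonant sound.
So the article is *a*: The agency requires a W.A.C.Q. agent for every case.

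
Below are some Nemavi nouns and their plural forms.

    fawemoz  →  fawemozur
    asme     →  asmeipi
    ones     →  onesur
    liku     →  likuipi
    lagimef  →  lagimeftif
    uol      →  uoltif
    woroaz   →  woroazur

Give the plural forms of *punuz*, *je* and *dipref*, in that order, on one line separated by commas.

The alternation tracks the final sound of the stem — -ur when the stem ends in a sibilant (*fawemoz*, *ones*, *woroaz*); -tif when the stem ends in a non-sibilant consonant (*lagimef*, *uol*); -ipi when the stem ends in a vowel (*asme*, *liku*).
*punuz* — final sound /z/ (a sibilant) → -ur → *punuzur*.
Since the final sound of *je* is /e/ (a vowel), it takes -ipi, giving *jeipi*.
Since the final sound of *dipref* is /f/ (a non-sibilant consonant), it takes -tif, giving *dipreftif*.

punuzur, jeipi, dipreftif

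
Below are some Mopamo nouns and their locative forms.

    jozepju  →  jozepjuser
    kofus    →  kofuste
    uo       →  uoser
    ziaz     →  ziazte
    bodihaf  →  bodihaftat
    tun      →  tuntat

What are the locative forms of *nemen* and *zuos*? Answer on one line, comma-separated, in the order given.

The pattern is sibilance of the final sound: -te when the stem ends in a sibilant (*kofus*, *ziaz*); -tat when the stem ends in a non-sibilant consonant (*bodihaf*, *tun*); -ser when the stem ends in a vowel (*jozepju*, *uo*).
*nemen*: final sound = /n/, a non-sibilant consonant → -tat → *nementat*.
The final sound of *zuos* is /s/, which is a sibilant, so the suffix is -te, giving *zuoste*.

nementat, zuoste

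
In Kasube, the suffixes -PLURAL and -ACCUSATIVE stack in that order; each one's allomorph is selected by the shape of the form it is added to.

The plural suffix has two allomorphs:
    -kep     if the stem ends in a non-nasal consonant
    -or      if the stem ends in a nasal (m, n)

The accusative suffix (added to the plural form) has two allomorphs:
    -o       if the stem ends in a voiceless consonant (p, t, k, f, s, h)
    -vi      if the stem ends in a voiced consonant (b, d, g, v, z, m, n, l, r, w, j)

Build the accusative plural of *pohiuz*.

The final consonant of *pohiuz* is /z/, which is non-nasal, so the plural suffix is -kep, giving *pohiuzkep*.
The plural form *pohiuzkep*: final consonant = /p/, voiceless → -o → *pohiuzkepo*.

pohiuzkepo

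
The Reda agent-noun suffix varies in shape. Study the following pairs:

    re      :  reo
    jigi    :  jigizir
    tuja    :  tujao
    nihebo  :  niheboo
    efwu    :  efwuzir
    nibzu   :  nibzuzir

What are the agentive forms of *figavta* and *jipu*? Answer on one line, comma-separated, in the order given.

The alternation tracks the last vowel of the stem — -zir when the last vowel of the stem is a high vowel (*jigi*, *efwu*, *nibzu*); -o when the last vowel of the stem is a non-high vowel (*re*, *tuja*, *nihebo*).
The last vowel of *figavta* is /a/, which is a non-high vowel, so the suffix is -o, giving *figavtao*.
The last vowel of *jipu* is /u/, which is a high vowel, so the suffix is -zir, giving *jipuzir*.

figavtao, jipuzir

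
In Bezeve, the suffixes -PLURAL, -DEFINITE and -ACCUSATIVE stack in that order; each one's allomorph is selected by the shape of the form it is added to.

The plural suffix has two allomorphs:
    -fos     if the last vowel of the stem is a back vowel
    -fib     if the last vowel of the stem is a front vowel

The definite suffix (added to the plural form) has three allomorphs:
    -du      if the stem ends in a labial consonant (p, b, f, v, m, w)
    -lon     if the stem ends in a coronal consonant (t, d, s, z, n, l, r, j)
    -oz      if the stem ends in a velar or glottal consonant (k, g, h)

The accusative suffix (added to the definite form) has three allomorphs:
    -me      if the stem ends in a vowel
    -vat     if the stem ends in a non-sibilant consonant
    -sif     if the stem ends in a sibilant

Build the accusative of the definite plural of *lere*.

*lere*: last vowel = /e/, a front vowel → -fib → *lerefib*.
The plural form *lerefib*: final consonant = /b/, labial → -du → *lerefibdu*.
The definite form *lerefibdu*: final sound = /u/, a vowel → -me → *lerefibdume*.

lerefibdume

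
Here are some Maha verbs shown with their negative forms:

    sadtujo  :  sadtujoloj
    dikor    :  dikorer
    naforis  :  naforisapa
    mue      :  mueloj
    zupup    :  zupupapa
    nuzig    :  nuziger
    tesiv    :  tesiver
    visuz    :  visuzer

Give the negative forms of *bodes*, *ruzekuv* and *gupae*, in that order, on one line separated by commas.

bodesapa, ruzekuver, gupaeloj

The alternation tracks the final sound of the stem — -apa when the stem ends in a voiceless consonant (*naforis*, *zupup*); -er when the stem ends in a voiced consonant (*dikor*, *nuzig*, *tesiv*, *visuz*); -loj when the stem ends in a vowel (*sadtujo*, *mue*).
*bodes* — final sound /s/ (a voiceless consonant) → -apa → *bodesapa*.
*ruzekuv*: final sound = /v/, a voiced consonant → -er → *ruzekuver*.
*gupae* — final sound /e/ (a vowel) → -loj → *gupaeloj*.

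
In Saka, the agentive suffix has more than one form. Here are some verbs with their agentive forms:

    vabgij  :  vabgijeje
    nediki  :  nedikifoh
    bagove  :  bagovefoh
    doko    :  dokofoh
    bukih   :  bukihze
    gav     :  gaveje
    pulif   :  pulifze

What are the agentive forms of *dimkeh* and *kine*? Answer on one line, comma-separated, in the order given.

The pattern is voicing of the final sound: -ze when the stem ends in a voiceless consonant (*bukih*, *pulif*); -eje when the stem ends in a voiced consonant (*vabgij*, *gav*); -foh when the stem ends in a vowel (*nediki*, *bagove*, *doko*).
*dimkeh*: final sound = /h/, a voiceless consonant → -ze → *dimkehze*.
*kine* — final sound /e/ (a vowel) → -foh → *kinefoh*.

dimkehze, kinefoh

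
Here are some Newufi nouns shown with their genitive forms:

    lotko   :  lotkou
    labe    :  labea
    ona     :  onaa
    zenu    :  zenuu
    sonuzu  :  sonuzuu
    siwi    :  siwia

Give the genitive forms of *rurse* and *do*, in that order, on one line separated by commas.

The alternation tracks the last vowel of the stem — -u when the last vowel of the stem is a rounded vowel (*lotko*, *zenu*, *sonuzu*); -a when the last vowel of the stem is an unrounded vowel (*labe*, *ona*, *siwi*).
The last vowel of *rurse* is /e/, which is an unrounded vowel, so the suffix is -a, giving *rursea*.
*do* — last vowel /o/ (a rounded vowel) → -u → *dou*.

rursea, dou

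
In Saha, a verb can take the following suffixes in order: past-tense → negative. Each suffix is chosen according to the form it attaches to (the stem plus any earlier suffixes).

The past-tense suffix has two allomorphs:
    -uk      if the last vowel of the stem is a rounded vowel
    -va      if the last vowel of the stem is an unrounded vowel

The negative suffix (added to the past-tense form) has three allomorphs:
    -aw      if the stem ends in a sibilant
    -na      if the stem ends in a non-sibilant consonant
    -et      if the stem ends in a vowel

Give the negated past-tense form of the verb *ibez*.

ibezvaet

The last vowel of *ibez* is /e/, which is an unrounded vowel, so the past-tense suffix is -va, giving *ibezva*.
The past-tense form *ibezva*: final sound = /a/, a vowel → -et → *ibezvaet*.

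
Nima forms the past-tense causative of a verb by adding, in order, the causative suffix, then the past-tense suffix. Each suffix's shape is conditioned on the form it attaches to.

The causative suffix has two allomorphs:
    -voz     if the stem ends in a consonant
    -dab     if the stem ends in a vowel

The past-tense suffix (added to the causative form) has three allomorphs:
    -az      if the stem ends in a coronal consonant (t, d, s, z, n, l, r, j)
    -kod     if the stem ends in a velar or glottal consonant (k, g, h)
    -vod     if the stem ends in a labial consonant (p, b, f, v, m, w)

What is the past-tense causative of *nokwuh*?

*nokwuh*: final sound = /h/, a consonant → -voz → *nokwuhvoz*.
The final consonant of the causative form *nokwuhvoz* is /z/, which is coronal, so the past-tense suffix is -az, giving *nokwuhvozaz*.

nokwuhvozaz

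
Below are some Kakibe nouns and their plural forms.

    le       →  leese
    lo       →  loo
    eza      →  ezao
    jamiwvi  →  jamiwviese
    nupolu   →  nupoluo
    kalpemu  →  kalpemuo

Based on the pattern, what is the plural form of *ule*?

uleese

The pattern is front/back vowel harmony: -ese when the last vowel of the stem is a front vowel (*le*, *jamiwvi*); -o when the last vowel of the stem is a back vowel (*lo*, *eza*, *nupolu*, *kalpemu*).
The last vowel of *ule* is /e/, which is a front vowel, so the suffix is -ese, giving *uleese*.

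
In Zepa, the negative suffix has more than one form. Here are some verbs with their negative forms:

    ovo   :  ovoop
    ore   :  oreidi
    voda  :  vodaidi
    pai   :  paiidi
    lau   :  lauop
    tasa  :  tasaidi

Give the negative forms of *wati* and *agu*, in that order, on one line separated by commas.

The alternation tracks the last vowel of the stem — -op when the last vowel of the stem is a rounded vowel (*ovo*, *lau*); -idi when the last vowel of the stem is an unrounded vowel (*ore*, *voda*, *pai*, *tasa*).
Since the last vowel of *wati* is /i/ (an unrounded vowel), it takes -idi, giving *watiidi*.
*agu* — last vowel /u/ (a rounded vowel) → -op → *aguop*.

watiidi, aguop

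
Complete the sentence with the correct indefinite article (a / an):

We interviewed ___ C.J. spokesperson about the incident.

a

The indefinite article is chosen by the initial *sound* of the following word, not its spelling.
The initialism *C.J.* is read letter by letter; the first letter, C, is pronounced /siː/, which begins with a consonant sound.
So the article is *a*: We interviewed a C.J. spokesperson about the incident.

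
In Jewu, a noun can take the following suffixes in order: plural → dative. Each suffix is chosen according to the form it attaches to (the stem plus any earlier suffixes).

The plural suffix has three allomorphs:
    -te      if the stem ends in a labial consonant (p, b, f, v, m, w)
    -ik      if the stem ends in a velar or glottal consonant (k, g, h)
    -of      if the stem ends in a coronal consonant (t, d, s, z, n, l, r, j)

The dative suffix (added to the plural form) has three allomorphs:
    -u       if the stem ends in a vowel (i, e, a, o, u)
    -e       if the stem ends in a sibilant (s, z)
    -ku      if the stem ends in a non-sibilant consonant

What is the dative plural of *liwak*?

liwakikku

*liwak* — final consonant /k/ (velar/glottal) → -ik → *liwakik*.
The plural form *liwakik* — final sound /k/ (a non-sibilant consonant) → -ku → *liwakikku*.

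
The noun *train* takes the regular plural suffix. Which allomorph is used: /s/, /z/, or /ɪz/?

The stem *train* ends in a voiced non-sibilant sound.
The plural suffix surfaces as /ɪz/ after sibilants, /s/ after other voiceless consonants, and /z/ after other voiced sounds.
So the plural -s on *train* is pronounced /z/.

/z/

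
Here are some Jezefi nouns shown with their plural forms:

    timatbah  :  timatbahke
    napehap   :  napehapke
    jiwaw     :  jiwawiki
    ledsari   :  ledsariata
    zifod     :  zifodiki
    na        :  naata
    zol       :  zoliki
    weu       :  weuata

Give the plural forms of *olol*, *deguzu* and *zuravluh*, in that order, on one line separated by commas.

The pattern is voicing of the final sound: -ke when the stem ends in a voiceless consonant (*timatbah*, *napehap*); -iki when the stem ends in a voiced consonant (*jiwaw*, *zifod*, *zol*); -ata when the stem ends in a vowel (*ledsari*, *na*, *weu*).
The final sound of *olol* is /l/, which is a voiced consonant, so the suffix is -iki, giving *ololiki*.
The final sound of *deguzu* is /u/, which is a vowel, so the suffix is -ata, giving *deguzuata*.
Since the final sound of *zuravluh* is /h/ (a voiceless consonant), it takes -ke, giving *zuravluhke*.

ololiki, deguzuata, zuravluhke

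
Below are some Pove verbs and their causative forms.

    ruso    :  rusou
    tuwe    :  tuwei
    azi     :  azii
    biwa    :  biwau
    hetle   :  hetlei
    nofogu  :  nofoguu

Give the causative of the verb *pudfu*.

pudfuu

Looking at the last vowel of each stem: -i when the last vowel of the stem is a front vowel (*tuwe*, *azi*, *hetle*); -u when the last vowel of the stem is a back vowel (*ruso*, *biwa*, *nofogu*).
*pudfu* — last vowel /u/ (a back vowel) → -u → *pudfuu*.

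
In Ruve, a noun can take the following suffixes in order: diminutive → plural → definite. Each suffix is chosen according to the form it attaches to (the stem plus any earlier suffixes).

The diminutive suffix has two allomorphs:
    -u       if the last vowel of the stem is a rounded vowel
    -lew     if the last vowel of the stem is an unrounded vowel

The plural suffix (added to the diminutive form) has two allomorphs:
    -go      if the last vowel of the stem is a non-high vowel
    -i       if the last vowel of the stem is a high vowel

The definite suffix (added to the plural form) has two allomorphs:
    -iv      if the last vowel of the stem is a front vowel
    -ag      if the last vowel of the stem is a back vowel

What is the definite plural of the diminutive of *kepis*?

kepislewgoag

*kepis*: last vowel = /i/, an unrounded vowel → -lew → *kepislew*.
Since the last vowel of the diminutive form *kepislew* is /e/ (a non-high vowel), it takes -go, giving *kepislewgo*.
The plural form *kepislewgo* — last vowel /o/ (a back vowel) → -ag → *kepislewgoag*.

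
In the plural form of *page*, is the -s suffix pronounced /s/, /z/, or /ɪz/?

The stem *page* ends in a sibilant (/s, z, ʃ, ʒ, tʃ, dʒ/).
The plural suffix surfaces as /ɪz/ after sibilants, /s/ after other voiceless consonants, and /z/ after other voiced sounds.
So the plural -s on *page* is pronounced /ɪz/.

/ɪz/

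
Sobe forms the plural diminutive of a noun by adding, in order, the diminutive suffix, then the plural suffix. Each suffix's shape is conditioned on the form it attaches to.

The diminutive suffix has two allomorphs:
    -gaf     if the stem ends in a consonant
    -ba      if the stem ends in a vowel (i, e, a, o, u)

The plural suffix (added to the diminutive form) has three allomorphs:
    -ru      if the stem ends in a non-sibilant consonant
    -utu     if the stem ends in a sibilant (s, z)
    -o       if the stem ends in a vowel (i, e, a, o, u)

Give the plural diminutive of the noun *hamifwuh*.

Since the final sound of *hamifwuh* is /h/ (a consonant), it takes -gaf, giving *hamifwuhgaf*.
Since the final sound of the diminutive form *hamifwuhgaf* is /f/ (a non-sibilant consonant), it takes -ru, giving *hamifwuhgafru*.

hamifwuhgafru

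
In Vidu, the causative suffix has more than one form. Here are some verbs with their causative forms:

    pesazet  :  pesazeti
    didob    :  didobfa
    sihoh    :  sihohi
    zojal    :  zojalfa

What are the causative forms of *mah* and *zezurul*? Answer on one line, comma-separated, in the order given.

The suffix is conditioned by the final consonant: -i when the stem ends in a voiceless consonant (*pesazet*, *sihoh*); -fa when the stem ends in a voiced consonant (*didob*, *zojal*).
Since the final consonant of *mah* is /h/ (voiceless), it takes -i, giving *mahi*.
*zezurul* — final consonant /l/ (voiced) → -fa → *zezurulfa*.

mahi, zezurulfa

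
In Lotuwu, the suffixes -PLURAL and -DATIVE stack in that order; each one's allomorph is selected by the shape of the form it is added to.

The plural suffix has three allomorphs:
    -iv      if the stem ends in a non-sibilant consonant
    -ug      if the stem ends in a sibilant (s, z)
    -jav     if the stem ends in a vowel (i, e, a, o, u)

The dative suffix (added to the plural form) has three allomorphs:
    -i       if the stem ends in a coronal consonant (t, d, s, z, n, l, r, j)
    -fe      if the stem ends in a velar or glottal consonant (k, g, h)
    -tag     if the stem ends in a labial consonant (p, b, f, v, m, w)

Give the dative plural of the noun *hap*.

hapivtag

*hap*: final sound = /p/, a non-sibilant consonant → -iv → *hapiv*.
The plural form *hapiv*: final consonant = /v/, labial → -tag → *hapivtag*.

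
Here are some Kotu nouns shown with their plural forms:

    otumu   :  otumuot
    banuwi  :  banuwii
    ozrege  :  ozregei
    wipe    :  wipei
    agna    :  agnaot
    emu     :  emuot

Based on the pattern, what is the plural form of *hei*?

heii

The suffix is conditioned by the last vowel: -i when the last vowel of the stem is a front vowel (*banuwi*, *ozrege*, *wipe*); -ot when the last vowel of the stem is a back vowel (*otumu*, *agna*, *emu*).
The last vowel of *hei* is /i/, which is a front vowel, so the suffix is -i, giving *heii*.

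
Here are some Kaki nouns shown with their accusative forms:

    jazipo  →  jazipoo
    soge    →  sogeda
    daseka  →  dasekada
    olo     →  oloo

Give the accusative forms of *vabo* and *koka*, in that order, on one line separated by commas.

vaboo, kokada

The pattern is rounding harmony: -o when the last vowel of the stem is a rounded vowel (*jazipo*, *olo*); -da when the last vowel of the stem is an unrounded vowel (*soge*, *daseka*).
Since the last vowel of *vabo* is /o/ (a rounded vowel), it takes -o, giving *vaboo*.
The last vowel of *koka* is /a/, which is an unrounded vowel, so the suffix is -da, giving *kokada*.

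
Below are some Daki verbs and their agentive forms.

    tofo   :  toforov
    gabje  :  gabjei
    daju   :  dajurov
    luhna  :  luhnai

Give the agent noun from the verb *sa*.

The suffix is conditioned by the last vowel: -rov when the last vowel of the stem is a rounded vowel (*tofo*, *daju*); -i when the last vowel of the stem is an unrounded vowel (*gabje*, *luhna*).
*sa* — last vowel /a/ (an unrounded vowel) → -i → *sai*.

sai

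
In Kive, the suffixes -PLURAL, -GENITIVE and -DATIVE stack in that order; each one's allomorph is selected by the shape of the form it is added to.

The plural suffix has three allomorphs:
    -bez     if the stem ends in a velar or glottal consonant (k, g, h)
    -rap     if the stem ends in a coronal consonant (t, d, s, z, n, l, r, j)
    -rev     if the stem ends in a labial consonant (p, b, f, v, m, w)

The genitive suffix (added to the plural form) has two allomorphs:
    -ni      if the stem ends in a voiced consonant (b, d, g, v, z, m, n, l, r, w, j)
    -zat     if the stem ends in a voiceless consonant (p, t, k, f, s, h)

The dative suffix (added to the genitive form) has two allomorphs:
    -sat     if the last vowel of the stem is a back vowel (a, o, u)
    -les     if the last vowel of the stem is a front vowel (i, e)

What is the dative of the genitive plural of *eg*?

The final consonant of *eg* is /g/, which is velar/glottal, so the plural suffix is -bez, giving *egbez*.
Since the final consonant of the plural form *egbez* is /z/ (voiced), it takes -ni, giving *egbezni*.
The genitive form *egbezni* — last vowel /i/ (a front vowel) → -les → *egbezniles*.

egbezniles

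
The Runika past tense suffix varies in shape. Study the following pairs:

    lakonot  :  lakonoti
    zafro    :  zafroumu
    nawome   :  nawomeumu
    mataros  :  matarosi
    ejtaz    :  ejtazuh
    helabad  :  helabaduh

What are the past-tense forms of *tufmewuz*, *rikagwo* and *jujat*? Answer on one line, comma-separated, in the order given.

tufmewuzuh, rikagwoumu, jujati

Looking at the final sound of each stem: -i when the stem ends in a voiceless consonant (*lakonot*, *mataros*); -uh when the stem ends in a voiced consonant (*ejtaz*, *helabad*); -umu when the stem ends in a vowel (*zafro*, *nawome*).
*tufmewuz*: final sound = /z/, a voiced consonant → -uh → *tufmewuzuh*.
*rikagwo*: final sound = /o/, a vowel → -umu → *rikagwoumu*.
*jujat*: final sound = /t/, a voiceless consonant → -i → *jujati*.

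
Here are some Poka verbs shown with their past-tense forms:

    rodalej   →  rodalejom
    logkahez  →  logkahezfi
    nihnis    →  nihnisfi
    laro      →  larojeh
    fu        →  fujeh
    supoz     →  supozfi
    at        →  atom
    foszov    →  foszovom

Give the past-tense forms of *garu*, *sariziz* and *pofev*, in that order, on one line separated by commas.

garujeh, sarizizfi, pofevom

Looking at the final sound of each stem: -fi when the stem ends in a sibilant (*logkahez*, *nihnis*, *supoz*); -om when the stem ends in a non-sibilant consonant (*rodalej*, *at*, *foszov*); -jeh when the stem ends in a vowel (*laro*, *fu*).
Since the final sound of *garu* is /u/ (a vowel), it takes -jeh, giving *garujeh*.
*sariziz*: final sound = /z/, a sibilant → -fi → *sarizizfi*.
The final sound of *pofev* is /v/, which is a non-sibilant consonant, so the suffix is -om, giving *pofevom*.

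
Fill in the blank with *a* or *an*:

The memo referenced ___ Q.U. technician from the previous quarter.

The indefinite article is chosen by the initial *sound* of the following word, not its spelling.
The initialism *Q.U.* is read letter by letter; the first letter, Q, is pronounced /kjuː/, which begins with a consonant sound.
So the article is *a*: The memo referenced a Q.U. technician from the previous quarter.

a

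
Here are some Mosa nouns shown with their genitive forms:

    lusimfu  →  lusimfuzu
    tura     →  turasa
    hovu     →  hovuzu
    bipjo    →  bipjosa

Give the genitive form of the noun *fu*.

The alternation tracks the last vowel of the stem — -zu when the last vowel of the stem is a high vowel (*lusimfu*, *hovu*); -sa when the last vowel of the stem is a non-high vowel (*tura*, *bipjo*).
*fu*: last vowel = /u/, a high vowel → -zu → *fuzu*.

fuzu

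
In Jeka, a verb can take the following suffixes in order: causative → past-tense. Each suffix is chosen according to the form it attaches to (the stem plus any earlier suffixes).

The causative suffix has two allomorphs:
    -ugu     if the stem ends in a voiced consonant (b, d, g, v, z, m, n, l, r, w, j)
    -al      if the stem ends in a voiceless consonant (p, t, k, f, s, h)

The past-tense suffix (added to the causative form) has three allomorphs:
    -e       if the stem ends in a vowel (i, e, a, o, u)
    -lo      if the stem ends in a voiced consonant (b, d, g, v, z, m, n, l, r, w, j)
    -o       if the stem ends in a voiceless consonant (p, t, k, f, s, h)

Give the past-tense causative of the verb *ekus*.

Since the final consonant of *ekus* is /s/ (voiceless), it takes -al, giving *ekusal*.
Since the final sound of the causative form *ekusal* is /l/ (a voiced consonant), it takes -lo, giving *ekusallo*.

ekusallo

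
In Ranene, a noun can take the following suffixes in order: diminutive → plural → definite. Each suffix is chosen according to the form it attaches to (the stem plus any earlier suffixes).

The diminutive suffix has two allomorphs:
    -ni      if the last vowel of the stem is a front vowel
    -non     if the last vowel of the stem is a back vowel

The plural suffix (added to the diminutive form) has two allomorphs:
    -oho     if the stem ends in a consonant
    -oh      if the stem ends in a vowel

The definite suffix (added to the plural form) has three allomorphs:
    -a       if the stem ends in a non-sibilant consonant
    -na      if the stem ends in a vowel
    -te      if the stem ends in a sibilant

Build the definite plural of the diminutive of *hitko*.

*hitko*: last vowel = /o/, a back vowel → -non → *hitkonon*.
The diminutive form *hitkonon*: final sound = /n/, a consonant → -oho → *hitkononoho*.
The plural form *hitkononoho*: final sound = /o/, a vowel → -na → *hitkononohona*.

hitkononohona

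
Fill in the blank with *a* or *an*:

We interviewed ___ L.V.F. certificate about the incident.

an

The indefinite article is chosen by the initial *sound* of the following word, not its spelling.
The initialism *L.V.F.* is read letter by letter; the first letter, L, is pronounced /ɛl/, which begins with a vowel sound.
So the article is *an*: We interviewed an L.V.F. certificate about the incident.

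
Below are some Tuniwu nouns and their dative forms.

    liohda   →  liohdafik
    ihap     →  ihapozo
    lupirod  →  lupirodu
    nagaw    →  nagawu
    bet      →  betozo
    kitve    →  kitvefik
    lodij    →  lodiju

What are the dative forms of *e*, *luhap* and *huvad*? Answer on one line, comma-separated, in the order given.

Looking at the final sound of each stem: -ozo when the stem ends in a voiceless consonant (*ihap*, *bet*); -u when the stem ends in a voiced consonant (*lupirod*, *nagaw*, *lodij*); -fik when the stem ends in a vowel (*liohda*, *kitve*).
Since the final sound of *e* is /e/ (a vowel), it takes -fik, giving *efik*.
Since the final sound of *luhap* is /p/ (a voiceless consonant), it takes -ozo, giving *luhapozo*.
*huvad*: final sound = /d/, a voiced consonant → -u → *huvadu*.

efik, luhapozo, huvadu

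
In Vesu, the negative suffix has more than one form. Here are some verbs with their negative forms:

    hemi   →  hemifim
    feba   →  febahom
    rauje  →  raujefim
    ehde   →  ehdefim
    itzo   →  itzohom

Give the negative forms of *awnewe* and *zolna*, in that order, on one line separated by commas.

Looking at the last vowel of each stem: -fim when the last vowel of the stem is a front vowel (*hemi*, *rauje*, *ehde*); -hom when the last vowel of the stem is a back vowel (*feba*, *itzo*).
*awnewe*: last vowel = /e/, a front vowel → -fim → *awnewefim*.
The last vowel of *zolna* is /a/, which is a back vowel, so the suffix is -hom, giving *zolnahom*.

awnewefim, zolnahom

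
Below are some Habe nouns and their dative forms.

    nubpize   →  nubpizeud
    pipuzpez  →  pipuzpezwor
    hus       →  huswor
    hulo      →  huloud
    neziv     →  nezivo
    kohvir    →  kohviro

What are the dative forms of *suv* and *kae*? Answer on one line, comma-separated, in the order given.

suvo, kaeud

Looking at the final sound of each stem: -wor when the stem ends in a sibilant (*pipuzpez*, *hus*); -o when the stem ends in a non-sibilant consonant (*neziv*, *kohvir*); -ud when the stem ends in a vowel (*nubpize*, *hulo*).
The final sound of *suv* is /v/, which is a non-sibilant consonant, so the suffix is -o, giving *suvo*.
*kae* — final sound /e/ (a vowel) → -ud → *kaeud*.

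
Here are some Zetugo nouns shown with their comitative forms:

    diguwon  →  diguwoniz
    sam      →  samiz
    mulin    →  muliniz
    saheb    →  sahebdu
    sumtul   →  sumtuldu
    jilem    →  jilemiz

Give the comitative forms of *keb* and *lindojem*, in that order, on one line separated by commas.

The pattern is nasality of the final consonant: -iz when the stem ends in a nasal (*diguwon*, *sam*, *mulin*, *jilem*); -du when the stem ends in a non-nasal consonant (*saheb*, *sumtul*).
*keb* — final consonant /b/ (non-nasal) → -du → *kebdu*.
*lindojem*: final consonant = /m/, a nasal → -iz → *lindojemiz*.

kebdu, lindojemiz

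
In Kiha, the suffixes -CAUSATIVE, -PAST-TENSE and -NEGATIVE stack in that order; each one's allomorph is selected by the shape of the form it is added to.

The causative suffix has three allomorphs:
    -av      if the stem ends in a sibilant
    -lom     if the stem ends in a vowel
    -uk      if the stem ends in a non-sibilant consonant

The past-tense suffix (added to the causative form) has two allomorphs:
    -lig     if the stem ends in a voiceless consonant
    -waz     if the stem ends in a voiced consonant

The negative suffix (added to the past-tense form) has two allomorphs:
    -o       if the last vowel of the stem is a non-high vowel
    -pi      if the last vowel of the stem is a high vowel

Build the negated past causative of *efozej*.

efozejukligpi

*efozej*: final sound = /j/, a non-sibilant consonant → -uk → *efozejuk*.
The causative form *efozejuk*: final consonant = /k/, voiceless → -lig → *efozejuklig*.
The last vowel of the past-tense form *efozejuklig* is /i/, which is a high vowel, so the negative suffix is -pi, giving *efozejukligpi*.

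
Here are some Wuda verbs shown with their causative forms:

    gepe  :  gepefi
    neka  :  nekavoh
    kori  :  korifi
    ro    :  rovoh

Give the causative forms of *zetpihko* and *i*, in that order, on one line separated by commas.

zetpihkovoh, ifi

Looking at the last vowel of each stem: -fi when the last vowel of the stem is a front vowel (*gepe*, *kori*); -voh when the last vowel of the stem is a back vowel (*neka*, *ro*).
Since the last vowel of *zetpihko* is /o/ (a back vowel), it takes -voh, giving *zetpihkovoh*.
*i*: last vowel = /i/, a front vowel → -fi → *ifi*.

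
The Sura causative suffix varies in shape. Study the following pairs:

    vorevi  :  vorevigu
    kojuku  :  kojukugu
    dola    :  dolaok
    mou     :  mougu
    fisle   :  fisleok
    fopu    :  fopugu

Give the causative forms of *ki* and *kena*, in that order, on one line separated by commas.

Looking at the last vowel of each stem: -gu when the last vowel of the stem is a high vowel (*vorevi*, *kojuku*, *mou*, *fopu*); -ok when the last vowel of the stem is a non-high vowel (*dola*, *fisle*).
Since the last vowel of *ki* is /i/ (a high vowel), it takes -gu, giving *kigu*.
The last vowel of *kena* is /a/, which is a non-high vowel, so the suffix is -ok, giving *kenaok*.

kigu, kenaok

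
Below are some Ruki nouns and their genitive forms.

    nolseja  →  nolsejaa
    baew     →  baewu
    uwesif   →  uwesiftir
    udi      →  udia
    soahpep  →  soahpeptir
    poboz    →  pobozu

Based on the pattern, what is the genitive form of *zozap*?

The alternation tracks the final sound of the stem — -tir when the stem ends in a voiceless consonant (*uwesif*, *soahpep*); -u when the stem ends in a voiced consonant (*baew*, *poboz*); -a when the stem ends in a vowel (*nolseja*, *udi*).
*zozap*: final sound = /p/, a voiceless consonant → -tir → *zozaptir*.

zozaptir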